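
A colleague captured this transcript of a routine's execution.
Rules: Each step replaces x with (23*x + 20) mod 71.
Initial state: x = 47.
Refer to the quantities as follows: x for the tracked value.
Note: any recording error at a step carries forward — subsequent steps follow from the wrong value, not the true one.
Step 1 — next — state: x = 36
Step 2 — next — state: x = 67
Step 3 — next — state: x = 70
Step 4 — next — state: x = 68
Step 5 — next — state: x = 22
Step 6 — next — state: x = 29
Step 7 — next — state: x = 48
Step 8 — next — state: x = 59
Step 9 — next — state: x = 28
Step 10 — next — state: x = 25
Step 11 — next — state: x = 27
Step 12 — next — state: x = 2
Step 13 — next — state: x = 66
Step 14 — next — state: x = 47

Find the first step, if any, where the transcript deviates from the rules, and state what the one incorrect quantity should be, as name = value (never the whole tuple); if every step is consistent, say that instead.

no error

1. x = (23*47 + 20) mod 71 = 36 (in agreement)
2. x = (23*36 + 20) mod 71 = 67 (exactly as logged)
3. x = (23*67 + 20) mod 71 = 70 (in agreement)
4. x = (23*70 + 20) mod 71 = 68 (matches)
5. x = (23*68 + 20) mod 71 = 22 (no discrepancy)
6. x = (23*22 + 20) mod 71 = 29 (confirmed correct)
7. x = (23*29 + 20) mod 71 = 48 (exactly as logged)
8. x = (23*48 + 20) mod 71 = 59 (in agreement)
9. x = (23*59 + 20) mod 71 = 28 (consistent with the transcript)
10. x = (23*28 + 20) mod 71 = 25 (exactly as logged)
11. x = (23*25 + 20) mod 71 = 27 (verified)
12. x = (23*27 + 20) mod 71 = 2 (same as recorded)
13. x = (23*2 + 20) mod 71 = 66 (no discrepancy)
14. x = (23*66 + 20) mod 71 = 47 (confirmed correct)
The whole run recomputes cleanly — no discrepancies.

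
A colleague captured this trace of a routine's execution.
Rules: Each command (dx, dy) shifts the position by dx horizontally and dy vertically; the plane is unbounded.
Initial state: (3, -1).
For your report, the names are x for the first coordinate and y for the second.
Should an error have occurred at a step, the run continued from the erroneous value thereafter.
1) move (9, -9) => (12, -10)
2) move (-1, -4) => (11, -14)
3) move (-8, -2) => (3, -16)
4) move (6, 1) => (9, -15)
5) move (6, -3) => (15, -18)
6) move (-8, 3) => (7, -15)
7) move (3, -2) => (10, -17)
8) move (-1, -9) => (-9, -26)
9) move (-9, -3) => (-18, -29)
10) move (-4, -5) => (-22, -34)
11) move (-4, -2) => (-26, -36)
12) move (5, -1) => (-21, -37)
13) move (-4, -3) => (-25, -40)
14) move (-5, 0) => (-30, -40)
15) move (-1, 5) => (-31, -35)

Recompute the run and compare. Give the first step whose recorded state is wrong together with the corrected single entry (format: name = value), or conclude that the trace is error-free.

step 8, x = 9

Recomputing the run from the initial state:
step 1: x = 12, y = -10
step 2: x = 11, y = -14
step 3: x = 3, y = -16
step 4: x = 9, y = -15
step 5: x = 15, y = -18
step 6: x = 7, y = -15
step 7: x = 10, y = -17
step 8: x = 9, y = -26
step 9: x = 0, y = -29
step 10: x = -4, y = -34
step 11: x = -8, y = -36
step 12: x = -3, y = -37
step 13: x = -7, y = -40
step 14: x = -12, y = -40
step 15: x = -13, y = -35
The first disagreement with the trace is at step 8, where the value should be x = 9.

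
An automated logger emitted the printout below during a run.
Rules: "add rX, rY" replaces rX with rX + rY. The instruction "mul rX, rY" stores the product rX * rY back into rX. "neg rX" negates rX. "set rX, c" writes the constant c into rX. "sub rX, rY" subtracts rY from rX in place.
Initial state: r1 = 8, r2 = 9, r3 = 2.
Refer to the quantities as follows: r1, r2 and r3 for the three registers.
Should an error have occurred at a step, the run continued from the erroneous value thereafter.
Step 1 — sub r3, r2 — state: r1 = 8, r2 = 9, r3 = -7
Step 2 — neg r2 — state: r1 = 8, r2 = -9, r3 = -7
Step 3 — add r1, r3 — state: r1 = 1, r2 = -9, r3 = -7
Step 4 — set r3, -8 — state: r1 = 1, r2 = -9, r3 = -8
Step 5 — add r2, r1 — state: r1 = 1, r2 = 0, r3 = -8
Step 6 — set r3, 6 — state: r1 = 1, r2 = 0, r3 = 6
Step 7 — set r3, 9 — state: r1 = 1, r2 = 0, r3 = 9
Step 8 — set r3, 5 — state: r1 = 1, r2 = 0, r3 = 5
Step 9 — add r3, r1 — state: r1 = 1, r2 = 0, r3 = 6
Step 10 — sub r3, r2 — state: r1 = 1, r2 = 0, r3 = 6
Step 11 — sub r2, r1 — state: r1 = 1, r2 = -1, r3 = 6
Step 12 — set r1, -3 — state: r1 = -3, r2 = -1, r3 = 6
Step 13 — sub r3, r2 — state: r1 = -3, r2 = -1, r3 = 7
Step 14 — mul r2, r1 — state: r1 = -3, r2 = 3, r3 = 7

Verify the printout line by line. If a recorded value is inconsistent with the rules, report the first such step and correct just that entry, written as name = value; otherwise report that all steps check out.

step 5, r2 = -8

step 1: r3 = 2 - 9 = -7 -> consistent with the printout
step 2: r2 = -(9) = -9 -> matches
step 3: r1 = 8 + -7 = 1 -> matches
step 4: r3 = -8 -> same as recorded
step 5: r2 = -9 + 1 = -8 -> the entry is off here
So the first discrepancy is step 5, where the right value is r2 = -8.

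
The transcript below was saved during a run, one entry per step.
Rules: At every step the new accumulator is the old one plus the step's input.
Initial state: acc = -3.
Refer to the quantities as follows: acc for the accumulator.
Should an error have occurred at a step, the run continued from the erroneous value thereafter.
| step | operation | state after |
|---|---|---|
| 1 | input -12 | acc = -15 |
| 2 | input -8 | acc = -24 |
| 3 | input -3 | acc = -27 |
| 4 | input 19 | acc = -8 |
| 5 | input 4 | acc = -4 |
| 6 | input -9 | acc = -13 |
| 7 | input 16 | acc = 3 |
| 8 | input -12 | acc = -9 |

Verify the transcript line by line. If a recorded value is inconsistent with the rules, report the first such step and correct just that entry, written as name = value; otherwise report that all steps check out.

step 1: acc = -3 + -12 = -15 -> consistent with the transcript
step 2: acc = -15 + -8 = -23 -> the transcript disagrees here
Conclusion: step 2 carries the first error; the entry should be acc = -23.

step 2, acc = -23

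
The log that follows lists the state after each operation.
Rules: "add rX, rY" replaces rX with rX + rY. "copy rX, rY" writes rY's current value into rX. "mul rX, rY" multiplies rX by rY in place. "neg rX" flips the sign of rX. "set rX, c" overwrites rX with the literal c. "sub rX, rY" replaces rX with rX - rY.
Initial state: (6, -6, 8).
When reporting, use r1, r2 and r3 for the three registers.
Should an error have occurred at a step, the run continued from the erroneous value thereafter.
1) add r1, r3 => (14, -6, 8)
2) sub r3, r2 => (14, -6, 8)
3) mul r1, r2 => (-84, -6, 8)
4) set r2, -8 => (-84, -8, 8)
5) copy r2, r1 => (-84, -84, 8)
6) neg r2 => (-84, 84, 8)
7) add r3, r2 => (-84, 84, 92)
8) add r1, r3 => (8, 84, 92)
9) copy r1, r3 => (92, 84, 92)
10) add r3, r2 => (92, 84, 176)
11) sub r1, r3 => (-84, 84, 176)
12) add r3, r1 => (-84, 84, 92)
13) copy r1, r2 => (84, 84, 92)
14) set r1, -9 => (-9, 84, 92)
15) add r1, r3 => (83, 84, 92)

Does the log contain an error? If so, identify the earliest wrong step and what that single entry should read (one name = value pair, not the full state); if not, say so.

step 2, r3 = 14

1. r1 = 6 + 8 = 14 (verified)
2. r3 = 8 - -6 = 14 (first mismatch against the log)
The audit stops at step 2: the recorded entry is wrong and should be r3 = 14.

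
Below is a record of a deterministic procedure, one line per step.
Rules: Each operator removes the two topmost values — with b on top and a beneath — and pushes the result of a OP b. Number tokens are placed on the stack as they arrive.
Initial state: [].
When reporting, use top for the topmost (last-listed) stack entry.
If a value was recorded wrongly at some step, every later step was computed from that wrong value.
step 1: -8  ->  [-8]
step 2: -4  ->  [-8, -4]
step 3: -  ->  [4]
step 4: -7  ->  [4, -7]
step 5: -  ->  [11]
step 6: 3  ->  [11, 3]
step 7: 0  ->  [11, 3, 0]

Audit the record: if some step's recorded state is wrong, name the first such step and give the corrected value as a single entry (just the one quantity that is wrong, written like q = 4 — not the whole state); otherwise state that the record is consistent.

step 3, top = -4

Recomputing the run from the initial state:
step 1: [-8]
step 2: [-8, -4]
step 3: [-4]
step 4: [-4, -7]
step 5: [3]
step 6: [3, 3]
step 7: [3, 3, 0]
The first disagreement with the record is at step 3, where the value should be top = -4.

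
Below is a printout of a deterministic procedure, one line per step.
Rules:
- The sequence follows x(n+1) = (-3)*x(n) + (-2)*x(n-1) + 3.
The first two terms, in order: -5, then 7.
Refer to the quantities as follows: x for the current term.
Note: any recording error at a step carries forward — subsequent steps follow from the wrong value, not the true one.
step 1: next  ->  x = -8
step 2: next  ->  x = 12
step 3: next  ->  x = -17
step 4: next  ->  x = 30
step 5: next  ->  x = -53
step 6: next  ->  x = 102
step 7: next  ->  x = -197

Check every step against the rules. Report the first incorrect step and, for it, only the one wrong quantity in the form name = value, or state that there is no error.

step 2, x = 13

1. x = -3*(7) + (-2)*(-5) + (3) = -8 (agrees with the printout)
2. x = -3*(-8) + (-2)*(7) + (3) = 13 (first mismatch against the printout)
Step 2 is the first one off; corrected, x = 13.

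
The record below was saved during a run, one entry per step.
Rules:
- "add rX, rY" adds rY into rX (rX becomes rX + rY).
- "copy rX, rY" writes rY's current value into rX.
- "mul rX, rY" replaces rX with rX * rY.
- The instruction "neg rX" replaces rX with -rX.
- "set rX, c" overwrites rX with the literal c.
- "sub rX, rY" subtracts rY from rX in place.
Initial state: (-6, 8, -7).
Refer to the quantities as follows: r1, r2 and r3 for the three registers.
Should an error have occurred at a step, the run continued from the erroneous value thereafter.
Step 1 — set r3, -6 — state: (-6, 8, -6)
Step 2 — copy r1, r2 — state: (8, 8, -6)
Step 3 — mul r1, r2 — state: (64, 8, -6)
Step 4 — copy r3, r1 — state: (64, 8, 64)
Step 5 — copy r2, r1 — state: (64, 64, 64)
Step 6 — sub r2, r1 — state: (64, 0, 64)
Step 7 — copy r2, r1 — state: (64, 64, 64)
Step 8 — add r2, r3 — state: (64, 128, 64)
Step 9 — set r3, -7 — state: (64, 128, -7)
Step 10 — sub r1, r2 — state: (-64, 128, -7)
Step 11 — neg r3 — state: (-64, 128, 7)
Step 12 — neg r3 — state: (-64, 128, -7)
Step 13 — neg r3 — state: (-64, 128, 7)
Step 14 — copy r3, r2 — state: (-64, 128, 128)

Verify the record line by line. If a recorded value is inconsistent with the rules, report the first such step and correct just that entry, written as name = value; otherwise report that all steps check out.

no error

Step 1: r3 = -6 — consistent with the record.
Step 2: r1 = 8 — agrees with the record.
Step 3: r1 = 8 * 8 = 64 — confirmed correct.
Step 4: r3 = 64 — in agreement.
Step 5: r2 = 64 — exactly as logged.
Step 6: r2 = 64 - 64 = 0 — confirmed correct.
Step 7: r2 = 64 — no discrepancy.
Step 8: r2 = 64 + 64 = 128 — in agreement.
Step 9: r3 = -7 — exactly as logged.
Step 10: r1 = 64 - 128 = -64 — checks out.
Step 11: r3 = -(-7) = 7 — confirmed correct.
Step 12: r3 = -(7) = -7 — in agreement.
Step 13: r3 = -(-7) = 7 — consistent with the record.
Step 14: r3 = 128 — agrees with the record.
The whole run recomputes cleanly — no discrepancies.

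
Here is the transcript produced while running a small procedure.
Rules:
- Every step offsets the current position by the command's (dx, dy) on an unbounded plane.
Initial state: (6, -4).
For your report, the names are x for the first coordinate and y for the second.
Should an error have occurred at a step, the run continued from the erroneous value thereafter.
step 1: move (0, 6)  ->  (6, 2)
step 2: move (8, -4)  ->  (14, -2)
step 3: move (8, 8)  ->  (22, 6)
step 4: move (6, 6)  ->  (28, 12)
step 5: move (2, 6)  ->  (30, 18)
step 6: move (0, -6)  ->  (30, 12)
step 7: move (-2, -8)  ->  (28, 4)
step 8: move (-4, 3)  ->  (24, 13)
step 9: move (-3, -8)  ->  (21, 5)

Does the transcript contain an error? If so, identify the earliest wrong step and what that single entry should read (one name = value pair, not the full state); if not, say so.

1. x = 6 + (0) = 6, y = -4 + (6) = 2 (verified)
2. x = 6 + (8) = 14, y = 2 + (-4) = -2 (confirmed correct)
3. x = 14 + (8) = 22, y = -2 + (8) = 6 (same as recorded)
4. x = 22 + (6) = 28, y = 6 + (6) = 12 (checks out)
5. x = 28 + (2) = 30, y = 12 + (6) = 18 (verified)
6. x = 30 + (0) = 30, y = 18 + (-6) = 12 (checks out)
7. x = 30 + (-2) = 28, y = 12 + (-8) = 4 (exactly as logged)
8. x = 28 + (-4) = 24, y = 4 + (3) = 7 (a discrepancy with the transcript)
First deviation found at step 8; the corrected entry is y = 7.

step 8, y = 7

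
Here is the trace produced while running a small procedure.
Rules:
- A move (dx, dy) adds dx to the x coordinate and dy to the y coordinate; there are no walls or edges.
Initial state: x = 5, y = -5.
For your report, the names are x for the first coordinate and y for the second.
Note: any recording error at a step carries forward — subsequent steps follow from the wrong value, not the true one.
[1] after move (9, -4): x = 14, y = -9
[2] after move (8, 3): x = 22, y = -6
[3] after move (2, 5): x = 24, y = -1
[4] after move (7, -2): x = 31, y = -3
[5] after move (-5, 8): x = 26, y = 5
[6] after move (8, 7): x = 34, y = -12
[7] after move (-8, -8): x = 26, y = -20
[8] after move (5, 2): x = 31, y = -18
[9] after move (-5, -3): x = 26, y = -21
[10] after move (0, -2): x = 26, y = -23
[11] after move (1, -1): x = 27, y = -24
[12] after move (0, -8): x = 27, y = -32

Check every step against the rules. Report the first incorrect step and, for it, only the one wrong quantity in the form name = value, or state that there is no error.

Recomputing the run from the initial state:
step 1: x = 14, y = -9
step 2: x = 22, y = -6
step 3: x = 24, y = -1
step 4: x = 31, y = -3
step 5: x = 26, y = 5
step 6: x = 34, y = 12
step 7: x = 26, y = 4
step 8: x = 31, y = 6
step 9: x = 26, y = 3
step 10: x = 26, y = 1
step 11: x = 27, y = 0
step 12: x = 27, y = -8
The first disagreement with the trace is at step 6, where the value should be y = 12.

step 6, y = 12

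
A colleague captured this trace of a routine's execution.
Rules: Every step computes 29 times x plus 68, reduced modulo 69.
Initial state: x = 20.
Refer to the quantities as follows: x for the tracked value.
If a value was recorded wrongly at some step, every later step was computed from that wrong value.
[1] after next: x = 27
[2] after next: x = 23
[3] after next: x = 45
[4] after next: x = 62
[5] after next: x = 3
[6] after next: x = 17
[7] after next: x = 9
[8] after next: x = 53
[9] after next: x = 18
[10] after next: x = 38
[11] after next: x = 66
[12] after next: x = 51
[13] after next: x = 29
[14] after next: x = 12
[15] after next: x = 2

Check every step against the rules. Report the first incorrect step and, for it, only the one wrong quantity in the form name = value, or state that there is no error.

step 12, x = 50

1. x = (29*20 + 68) mod 69 = 27 (no discrepancy)
2. x = (29*27 + 68) mod 69 = 23 (exactly as logged)
3. x = (29*23 + 68) mod 69 = 45 (consistent with the trace)
4. x = (29*45 + 68) mod 69 = 62 (checks out)
5. x = (29*62 + 68) mod 69 = 3 (agrees with the trace)
6. x = (29*3 + 68) mod 69 = 17 (same as recorded)
7. x = (29*17 + 68) mod 69 = 9 (in agreement)
8. x = (29*9 + 68) mod 69 = 53 (in agreement)
9. x = (29*53 + 68) mod 69 = 18 (same as recorded)
10. x = (29*18 + 68) mod 69 = 38 (consistent with the trace)
11. x = (29*38 + 68) mod 69 = 66 (matches)
12. x = (29*66 + 68) mod 69 = 50 (the recorded entry deviates here)
The audit stops at step 12: the recorded entry is wrong and should be x = 50.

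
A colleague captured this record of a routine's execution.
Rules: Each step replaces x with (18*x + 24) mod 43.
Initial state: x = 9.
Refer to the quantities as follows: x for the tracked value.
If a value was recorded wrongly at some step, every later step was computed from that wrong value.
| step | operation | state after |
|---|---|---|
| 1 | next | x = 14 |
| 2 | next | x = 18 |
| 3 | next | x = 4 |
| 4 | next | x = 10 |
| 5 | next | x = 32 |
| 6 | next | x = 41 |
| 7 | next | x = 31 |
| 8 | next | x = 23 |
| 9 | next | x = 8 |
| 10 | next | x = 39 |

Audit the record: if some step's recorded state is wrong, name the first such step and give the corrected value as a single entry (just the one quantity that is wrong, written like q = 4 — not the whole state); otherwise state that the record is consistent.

no error

1. x = (18*9 + 24) mod 43 = 14 (no discrepancy)
2. x = (18*14 + 24) mod 43 = 18 (same as recorded)
3. x = (18*18 + 24) mod 43 = 4 (matches)
4. x = (18*4 + 24) mod 43 = 10 (agrees with the record)
5. x = (18*10 + 24) mod 43 = 32 (checks out)
6. x = (18*32 + 24) mod 43 = 41 (confirmed correct)
7. x = (18*41 + 24) mod 43 = 31 (checks out)
8. x = (18*31 + 24) mod 43 = 23 (verified)
9. x = (18*23 + 24) mod 43 = 8 (exactly as logged)
10. x = (18*8 + 24) mod 43 = 39 (matches)
All entries verified; no error found.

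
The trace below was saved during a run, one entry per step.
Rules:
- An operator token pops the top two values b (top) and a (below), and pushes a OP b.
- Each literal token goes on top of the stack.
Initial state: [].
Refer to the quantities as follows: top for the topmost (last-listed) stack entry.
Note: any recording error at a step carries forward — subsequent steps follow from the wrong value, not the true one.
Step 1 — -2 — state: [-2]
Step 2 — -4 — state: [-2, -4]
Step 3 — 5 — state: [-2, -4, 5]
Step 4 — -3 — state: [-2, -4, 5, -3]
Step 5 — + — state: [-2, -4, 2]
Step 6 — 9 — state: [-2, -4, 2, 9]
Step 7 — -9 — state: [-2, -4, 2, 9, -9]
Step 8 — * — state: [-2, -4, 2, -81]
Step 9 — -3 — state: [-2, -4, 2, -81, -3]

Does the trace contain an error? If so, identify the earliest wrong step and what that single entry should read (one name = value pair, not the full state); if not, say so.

Recomputing the run from the initial state:
step 1: [-2]
step 2: [-2, -4]
step 3: [-2, -4, 5]
step 4: [-2, -4, 5, -3]
step 5: [-2, -4, 2]
step 6: [-2, -4, 2, 9]
step 7: [-2, -4, 2, 9, -9]
step 8: [-2, -4, 2, -81]
step 9: [-2, -4, 2, -81, -3]
This matches the trace at every step.

no error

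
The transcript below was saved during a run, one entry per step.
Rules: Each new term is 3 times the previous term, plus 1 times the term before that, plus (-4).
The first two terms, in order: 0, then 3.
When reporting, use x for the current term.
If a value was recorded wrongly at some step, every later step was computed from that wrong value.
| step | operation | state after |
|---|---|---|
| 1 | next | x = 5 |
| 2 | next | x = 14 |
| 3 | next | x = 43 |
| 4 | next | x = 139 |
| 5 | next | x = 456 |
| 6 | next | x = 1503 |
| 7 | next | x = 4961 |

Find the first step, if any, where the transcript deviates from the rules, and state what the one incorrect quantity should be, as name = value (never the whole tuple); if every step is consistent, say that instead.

no error

Recomputing the run from the initial state:
step 1: x = 5
step 2: x = 14
step 3: x = 43
step 4: x = 139
step 5: x = 456
step 6: x = 1503
step 7: x = 4961
This matches the transcript at every step.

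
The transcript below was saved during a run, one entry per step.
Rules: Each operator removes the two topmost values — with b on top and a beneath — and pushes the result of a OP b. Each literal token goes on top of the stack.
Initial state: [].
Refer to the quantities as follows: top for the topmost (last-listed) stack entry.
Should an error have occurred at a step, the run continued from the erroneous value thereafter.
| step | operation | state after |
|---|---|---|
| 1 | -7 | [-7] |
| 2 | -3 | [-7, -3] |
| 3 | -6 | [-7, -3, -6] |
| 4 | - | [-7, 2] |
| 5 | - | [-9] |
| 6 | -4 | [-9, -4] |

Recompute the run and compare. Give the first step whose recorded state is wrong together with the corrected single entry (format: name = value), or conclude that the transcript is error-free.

Recomputing the run from the initial state:
step 1: [-7]
step 2: [-7, -3]
step 3: [-7, -3, -6]
step 4: [-7, 3]
step 5: [-10]
step 6: [-10, -4]
The first disagreement with the transcript is at step 4, where the value should be top = 3.

step 4, top = 3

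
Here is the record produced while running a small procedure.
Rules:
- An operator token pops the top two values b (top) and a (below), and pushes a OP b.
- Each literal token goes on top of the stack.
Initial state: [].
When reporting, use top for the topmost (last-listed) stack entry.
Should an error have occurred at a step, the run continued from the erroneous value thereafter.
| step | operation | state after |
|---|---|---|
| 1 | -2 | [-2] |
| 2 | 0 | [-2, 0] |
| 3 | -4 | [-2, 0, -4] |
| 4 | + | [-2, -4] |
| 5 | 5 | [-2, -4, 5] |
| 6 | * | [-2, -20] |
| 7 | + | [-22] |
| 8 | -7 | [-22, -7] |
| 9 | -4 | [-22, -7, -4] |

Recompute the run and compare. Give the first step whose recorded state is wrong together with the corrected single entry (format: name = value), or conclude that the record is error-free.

step 1: push -2: top = -2 -> in agreement
step 2: push 0: top = 0 -> checks out
step 3: push -4: top = -4 -> agrees with the record
step 4: 0 + -4 = -4 -> consistent with the record
step 5: push 5: top = 5 -> matches
step 6: -4 * 5 = -20 -> verified
step 7: -2 + -20 = -22 -> same as recorded
step 8: push -7: top = -7 -> same as recorded
step 9: push -4: top = -4 -> agrees with the record
Each recorded entry agrees with the recomputation.

no error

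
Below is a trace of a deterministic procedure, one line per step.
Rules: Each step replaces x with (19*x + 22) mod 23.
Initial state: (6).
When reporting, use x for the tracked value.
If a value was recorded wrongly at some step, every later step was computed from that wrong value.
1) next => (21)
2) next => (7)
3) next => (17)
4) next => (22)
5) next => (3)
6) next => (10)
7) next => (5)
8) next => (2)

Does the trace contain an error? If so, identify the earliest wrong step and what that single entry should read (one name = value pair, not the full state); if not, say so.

step 4, x = 0

Recomputing the run from the initial state:
step 1: x = 21
step 2: x = 7
step 3: x = 17
step 4: x = 0
step 5: x = 22
step 6: x = 3
step 7: x = 10
step 8: x = 5
The first disagreement with the trace is at step 4, where the value should be x = 0.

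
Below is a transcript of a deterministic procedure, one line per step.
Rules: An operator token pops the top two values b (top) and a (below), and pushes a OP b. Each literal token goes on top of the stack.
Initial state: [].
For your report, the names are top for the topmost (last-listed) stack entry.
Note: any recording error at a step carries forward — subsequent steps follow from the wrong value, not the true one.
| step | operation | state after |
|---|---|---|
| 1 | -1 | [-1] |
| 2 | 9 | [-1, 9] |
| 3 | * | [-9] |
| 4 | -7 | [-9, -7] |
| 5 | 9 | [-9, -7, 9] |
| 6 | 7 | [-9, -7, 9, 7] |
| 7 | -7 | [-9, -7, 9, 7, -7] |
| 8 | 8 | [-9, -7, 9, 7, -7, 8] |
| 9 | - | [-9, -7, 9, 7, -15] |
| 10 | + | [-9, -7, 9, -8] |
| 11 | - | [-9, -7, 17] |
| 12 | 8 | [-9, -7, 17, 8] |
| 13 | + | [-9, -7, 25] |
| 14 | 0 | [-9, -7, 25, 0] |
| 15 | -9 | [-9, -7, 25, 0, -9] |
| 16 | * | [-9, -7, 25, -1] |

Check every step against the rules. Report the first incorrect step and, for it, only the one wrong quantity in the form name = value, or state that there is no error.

step 16, top = 0

1. push -1: top = -1 (checks out)
2. push 9: top = 9 (in agreement)
3. -1 * 9 = -9 (consistent with the transcript)
4. push -7: top = -7 (matches)
5. push 9: top = 9 (no discrepancy)
6. push 7: top = 7 (verified)
7. push -7: top = -7 (matches)
8. push 8: top = 8 (checks out)
9. -7 - 8 = -15 (matches)
10. 7 + -15 = -8 (confirmed correct)
11. 9 - -8 = 17 (matches)
12. push 8: top = 8 (same as recorded)
13. 17 + 8 = 25 (exactly as logged)
14. push 0: top = 0 (verified)
15. push -9: top = -9 (confirmed correct)
16. 0 * -9 = 0 (a discrepancy with the transcript)
First deviation found at step 16; the corrected entry is top = 0.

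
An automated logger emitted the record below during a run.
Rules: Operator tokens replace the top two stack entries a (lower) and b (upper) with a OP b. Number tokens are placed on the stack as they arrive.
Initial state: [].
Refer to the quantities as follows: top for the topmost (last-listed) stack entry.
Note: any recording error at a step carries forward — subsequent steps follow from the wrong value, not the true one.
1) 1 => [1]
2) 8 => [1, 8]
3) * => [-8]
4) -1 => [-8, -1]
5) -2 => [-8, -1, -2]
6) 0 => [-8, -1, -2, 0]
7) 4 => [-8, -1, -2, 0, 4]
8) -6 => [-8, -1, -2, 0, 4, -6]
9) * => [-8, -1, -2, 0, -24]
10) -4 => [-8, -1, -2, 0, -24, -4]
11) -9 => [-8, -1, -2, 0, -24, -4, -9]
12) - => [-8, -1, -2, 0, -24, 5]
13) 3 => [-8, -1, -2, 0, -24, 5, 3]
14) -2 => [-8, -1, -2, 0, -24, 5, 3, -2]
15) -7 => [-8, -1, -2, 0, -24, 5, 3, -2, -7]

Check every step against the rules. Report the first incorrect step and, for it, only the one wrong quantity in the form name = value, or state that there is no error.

Recomputing the run from the initial state:
step 1: [1]
step 2: [1, 8]
step 3: [8]
step 4: [8, -1]
step 5: [8, -1, -2]
step 6: [8, -1, -2, 0]
step 7: [8, -1, -2, 0, 4]
step 8: [8, -1, -2, 0, 4, -6]
step 9: [8, -1, -2, 0, -24]
step 10: [8, -1, -2, 0, -24, -4]
step 11: [8, -1, -2, 0, -24, -4, -9]
step 12: [8, -1, -2, 0, -24, 5]
step 13: [8, -1, -2, 0, -24, 5, 3]
step 14: [8, -1, -2, 0, -24, 5, 3, -2]
step 15: [8, -1, -2, 0, -24, 5, 3, -2, -7]
The first disagreement with the record is at step 3, where the value should be top = 8.

step 3, top = 8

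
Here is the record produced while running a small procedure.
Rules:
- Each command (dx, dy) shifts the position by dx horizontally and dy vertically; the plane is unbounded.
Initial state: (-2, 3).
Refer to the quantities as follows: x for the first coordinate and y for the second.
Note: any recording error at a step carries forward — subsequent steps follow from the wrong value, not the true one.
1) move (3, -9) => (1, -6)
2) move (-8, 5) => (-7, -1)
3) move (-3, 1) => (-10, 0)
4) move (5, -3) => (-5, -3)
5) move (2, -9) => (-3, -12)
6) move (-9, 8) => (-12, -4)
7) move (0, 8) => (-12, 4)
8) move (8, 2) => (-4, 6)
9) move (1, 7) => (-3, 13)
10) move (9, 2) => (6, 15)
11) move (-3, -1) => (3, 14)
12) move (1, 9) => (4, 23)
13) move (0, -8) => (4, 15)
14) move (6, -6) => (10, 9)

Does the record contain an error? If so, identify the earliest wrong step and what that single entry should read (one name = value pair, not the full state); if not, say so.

no error

step 1: x = -2 + (3) = 1, y = 3 + (-9) = -6 -> checks out
step 2: x = 1 + (-8) = -7, y = -6 + (5) = -1 -> same as recorded
step 3: x = -7 + (-3) = -10, y = -1 + (1) = 0 -> no discrepancy
step 4: x = -10 + (5) = -5, y = 0 + (-3) = -3 -> confirmed correct
step 5: x = -5 + (2) = -3, y = -3 + (-9) = -12 -> in agreement
step 6: x = -3 + (-9) = -12, y = -12 + (8) = -4 -> agrees with the record
step 7: x = -12 + (0) = -12, y = -4 + (8) = 4 -> exactly as logged
step 8: x = -12 + (8) = -4, y = 4 + (2) = 6 -> agrees with the record
step 9: x = -4 + (1) = -3, y = 6 + (7) = 13 -> checks out
step 10: x = -3 + (9) = 6, y = 13 + (2) = 15 -> confirmed correct
step 11: x = 6 + (-3) = 3, y = 15 + (-1) = 14 -> matches
step 12: x = 3 + (1) = 4, y = 14 + (9) = 23 -> matches
step 13: x = 4 + (0) = 4, y = 23 + (-8) = 15 -> consistent with the record
step 14: x = 4 + (6) = 10, y = 15 + (-6) = 9 -> exactly as logged
All entries verified; no error found.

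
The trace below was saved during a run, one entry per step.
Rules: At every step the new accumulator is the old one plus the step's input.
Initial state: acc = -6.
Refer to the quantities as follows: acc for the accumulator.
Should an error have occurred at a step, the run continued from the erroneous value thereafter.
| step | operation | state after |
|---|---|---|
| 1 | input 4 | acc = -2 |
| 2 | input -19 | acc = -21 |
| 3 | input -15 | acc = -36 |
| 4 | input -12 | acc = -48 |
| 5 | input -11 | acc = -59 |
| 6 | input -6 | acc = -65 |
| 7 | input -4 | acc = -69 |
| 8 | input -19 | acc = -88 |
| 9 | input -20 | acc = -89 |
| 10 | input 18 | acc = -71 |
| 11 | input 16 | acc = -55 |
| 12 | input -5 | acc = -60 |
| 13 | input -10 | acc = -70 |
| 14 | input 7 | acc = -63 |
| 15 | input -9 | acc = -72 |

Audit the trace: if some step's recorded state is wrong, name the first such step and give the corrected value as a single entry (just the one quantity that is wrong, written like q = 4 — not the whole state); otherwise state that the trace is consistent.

step 9, acc = -108

Step 1: acc = -6 + 4 = -2 — verified.
Step 2: acc = -2 + -19 = -21 — checks out.
Step 3: acc = -21 + -15 = -36 — consistent with the trace.
Step 4: acc = -36 + -12 = -48 — agrees with the trace.
Step 5: acc = -48 + -11 = -59 — consistent with the trace.
Step 6: acc = -59 + -6 = -65 — verified.
Step 7: acc = -65 + -4 = -69 — matches.
Step 8: acc = -69 + -19 = -88 — in agreement.
Step 9: acc = -88 + -20 = -108 — not what was recorded.
First deviation found at step 9; the corrected entry is acc = -108.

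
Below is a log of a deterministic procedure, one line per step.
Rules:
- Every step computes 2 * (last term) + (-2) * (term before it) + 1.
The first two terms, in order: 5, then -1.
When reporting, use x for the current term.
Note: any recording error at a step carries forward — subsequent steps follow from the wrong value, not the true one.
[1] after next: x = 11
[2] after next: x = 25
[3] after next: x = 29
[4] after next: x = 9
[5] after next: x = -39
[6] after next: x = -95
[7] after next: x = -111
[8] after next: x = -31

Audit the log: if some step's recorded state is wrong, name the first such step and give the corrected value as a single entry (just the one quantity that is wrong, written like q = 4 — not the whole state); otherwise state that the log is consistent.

Recomputing the run from the initial state:
step 1: x = -11
step 2: x = -19
step 3: x = -15
step 4: x = 9
step 5: x = 49
step 6: x = 81
step 7: x = 65
step 8: x = -31
The first disagreement with the log is at step 1, where the value should be x = -11.

step 1, x = -11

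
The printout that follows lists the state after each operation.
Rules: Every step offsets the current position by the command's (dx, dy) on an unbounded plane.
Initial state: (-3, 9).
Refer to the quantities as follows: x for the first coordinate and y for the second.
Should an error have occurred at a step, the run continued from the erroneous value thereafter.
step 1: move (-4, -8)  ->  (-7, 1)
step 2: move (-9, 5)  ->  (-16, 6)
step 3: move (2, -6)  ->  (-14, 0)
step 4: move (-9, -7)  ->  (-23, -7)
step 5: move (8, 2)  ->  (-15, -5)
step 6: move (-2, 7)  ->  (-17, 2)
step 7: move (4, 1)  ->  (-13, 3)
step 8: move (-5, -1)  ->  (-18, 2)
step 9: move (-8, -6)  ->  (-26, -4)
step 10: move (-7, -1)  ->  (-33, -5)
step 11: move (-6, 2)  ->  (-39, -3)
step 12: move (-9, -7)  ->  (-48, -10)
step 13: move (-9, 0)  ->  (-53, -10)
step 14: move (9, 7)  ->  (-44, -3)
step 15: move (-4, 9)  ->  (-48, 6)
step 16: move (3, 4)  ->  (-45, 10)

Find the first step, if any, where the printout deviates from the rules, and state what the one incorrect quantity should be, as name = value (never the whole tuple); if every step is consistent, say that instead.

step 13, x = -57

Step 1: x = -3 + (-4) = -7, y = 9 + (-8) = 1 — consistent with the printout.
Step 2: x = -7 + (-9) = -16, y = 1 + (5) = 6 — consistent with the printout.
Step 3: x = -16 + (2) = -14, y = 6 + (-6) = 0 — agrees with the printout.
Step 4: x = -14 + (-9) = -23, y = 0 + (-7) = -7 — confirmed correct.
Step 5: x = -23 + (8) = -15, y = -7 + (2) = -5 — in agreement.
Step 6: x = -15 + (-2) = -17, y = -5 + (7) = 2 — no discrepancy.
Step 7: x = -17 + (4) = -13, y = 2 + (1) = 3 — consistent with the printout.
Step 8: x = -13 + (-5) = -18, y = 3 + (-1) = 2 — same as recorded.
Step 9: x = -18 + (-8) = -26, y = 2 + (-6) = -4 — confirmed correct.
Step 10: x = -26 + (-7) = -33, y = -4 + (-1) = -5 — no discrepancy.
Step 11: x = -33 + (-6) = -39, y = -5 + (2) = -3 — no discrepancy.
Step 12: x = -39 + (-9) = -48, y = -3 + (-7) = -10 — matches.
Step 13: x = -48 + (-9) = -57, y = -10 + (0) = -10 — first mismatch against the printout.
The earliest wrong entry is at step 13: it should read x = -57.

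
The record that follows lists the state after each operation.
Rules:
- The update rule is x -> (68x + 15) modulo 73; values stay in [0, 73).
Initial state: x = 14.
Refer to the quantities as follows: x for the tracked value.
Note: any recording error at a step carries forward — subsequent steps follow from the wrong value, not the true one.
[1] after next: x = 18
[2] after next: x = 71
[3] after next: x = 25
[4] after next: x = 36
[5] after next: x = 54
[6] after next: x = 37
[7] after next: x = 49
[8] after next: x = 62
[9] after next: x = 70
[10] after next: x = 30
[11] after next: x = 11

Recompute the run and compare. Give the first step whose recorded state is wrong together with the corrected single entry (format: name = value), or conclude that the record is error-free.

Step 1: x = (68*14 + 15) mod 73 = 18 — exactly as logged.
Step 2: x = (68*18 + 15) mod 73 = 71 — consistent with the record.
Step 3: x = (68*71 + 15) mod 73 = 25 — agrees with the record.
Step 4: x = (68*25 + 15) mod 73 = 36 — agrees with the record.
Step 5: x = (68*36 + 15) mod 73 = 54 — exactly as logged.
Step 6: x = (68*54 + 15) mod 73 = 37 — agrees with the record.
Step 7: x = (68*37 + 15) mod 73 = 49 — agrees with the record.
Step 8: x = (68*49 + 15) mod 73 = 62 — in agreement.
Step 9: x = (68*62 + 15) mod 73 = 70 — no discrepancy.
Step 10: x = (68*70 + 15) mod 73 = 30 — checks out.
Step 11: x = (68*30 + 15) mod 73 = 11 — consistent with the record.
All entries verified; no error found.

no error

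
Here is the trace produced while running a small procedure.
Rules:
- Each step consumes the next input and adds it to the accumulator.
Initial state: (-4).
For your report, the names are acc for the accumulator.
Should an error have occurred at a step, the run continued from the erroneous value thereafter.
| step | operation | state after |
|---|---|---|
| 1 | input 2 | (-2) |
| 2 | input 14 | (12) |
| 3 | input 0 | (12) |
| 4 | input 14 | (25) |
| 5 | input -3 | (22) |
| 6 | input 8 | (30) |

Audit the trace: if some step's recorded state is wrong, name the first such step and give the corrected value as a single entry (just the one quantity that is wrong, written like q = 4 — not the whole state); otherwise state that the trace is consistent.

step 4, acc = 26

Step 1: acc = -4 + 2 = -2 — matches.
Step 2: acc = -2 + 14 = 12 — verified.
Step 3: acc = 12 + 0 = 12 — matches.
Step 4: acc = 12 + 14 = 26 — this is not what the trace shows.
The audit stops at step 4: the recorded entry is wrong and should be acc = 26.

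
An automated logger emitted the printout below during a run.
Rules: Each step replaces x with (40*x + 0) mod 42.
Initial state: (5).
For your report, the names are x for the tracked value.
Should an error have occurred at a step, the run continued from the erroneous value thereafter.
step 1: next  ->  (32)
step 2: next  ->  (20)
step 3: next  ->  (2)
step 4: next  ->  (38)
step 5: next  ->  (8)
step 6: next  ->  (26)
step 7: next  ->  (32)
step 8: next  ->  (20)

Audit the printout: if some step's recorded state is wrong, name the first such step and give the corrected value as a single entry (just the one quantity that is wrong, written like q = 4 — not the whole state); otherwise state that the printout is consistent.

Recomputing the run from the initial state:
step 1: x = 32
step 2: x = 20
step 3: x = 2
step 4: x = 38
step 5: x = 8
step 6: x = 26
step 7: x = 32
step 8: x = 20
This matches the printout at every step.

no error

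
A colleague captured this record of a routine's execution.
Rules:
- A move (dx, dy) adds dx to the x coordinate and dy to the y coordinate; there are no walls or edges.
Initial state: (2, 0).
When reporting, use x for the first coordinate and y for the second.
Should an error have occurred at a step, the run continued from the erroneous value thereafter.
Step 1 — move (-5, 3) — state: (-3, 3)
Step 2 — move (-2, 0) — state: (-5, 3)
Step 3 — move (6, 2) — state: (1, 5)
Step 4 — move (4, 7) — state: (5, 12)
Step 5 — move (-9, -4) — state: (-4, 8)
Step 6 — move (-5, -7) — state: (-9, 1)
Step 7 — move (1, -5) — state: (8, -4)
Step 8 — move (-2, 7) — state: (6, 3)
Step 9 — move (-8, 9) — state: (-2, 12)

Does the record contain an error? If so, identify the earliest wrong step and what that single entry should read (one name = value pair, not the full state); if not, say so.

Recomputing the run from the initial state:
step 1: x = -3, y = 3
step 2: x = -5, y = 3
step 3: x = 1, y = 5
step 4: x = 5, y = 12
step 5: x = -4, y = 8
step 6: x = -9, y = 1
step 7: x = -8, y = -4
step 8: x = -10, y = 3
step 9: x = -18, y = 12
The first disagreement with the record is at step 7, where the value should be x = -8.

step 7, x = -8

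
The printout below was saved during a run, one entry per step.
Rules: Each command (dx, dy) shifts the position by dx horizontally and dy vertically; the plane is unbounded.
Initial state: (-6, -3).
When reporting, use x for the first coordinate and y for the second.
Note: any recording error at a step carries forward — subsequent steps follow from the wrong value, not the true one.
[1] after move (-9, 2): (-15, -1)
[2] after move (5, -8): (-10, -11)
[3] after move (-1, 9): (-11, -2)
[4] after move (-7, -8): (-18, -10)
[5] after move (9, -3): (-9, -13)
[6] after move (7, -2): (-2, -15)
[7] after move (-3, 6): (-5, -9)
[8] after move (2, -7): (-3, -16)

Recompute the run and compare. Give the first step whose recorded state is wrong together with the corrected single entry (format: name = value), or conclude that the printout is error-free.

step 2, y = -9

Recomputing the run from the initial state:
step 1: x = -15, y = -1
step 2: x = -10, y = -9
step 3: x = -11, y = 0
step 4: x = -18, y = -8
step 5: x = -9, y = -11
step 6: x = -2, y = -13
step 7: x = -5, y = -7
step 8: x = -3, y = -14
The first disagreement with the printout is at step 2, where the value should be y = -9.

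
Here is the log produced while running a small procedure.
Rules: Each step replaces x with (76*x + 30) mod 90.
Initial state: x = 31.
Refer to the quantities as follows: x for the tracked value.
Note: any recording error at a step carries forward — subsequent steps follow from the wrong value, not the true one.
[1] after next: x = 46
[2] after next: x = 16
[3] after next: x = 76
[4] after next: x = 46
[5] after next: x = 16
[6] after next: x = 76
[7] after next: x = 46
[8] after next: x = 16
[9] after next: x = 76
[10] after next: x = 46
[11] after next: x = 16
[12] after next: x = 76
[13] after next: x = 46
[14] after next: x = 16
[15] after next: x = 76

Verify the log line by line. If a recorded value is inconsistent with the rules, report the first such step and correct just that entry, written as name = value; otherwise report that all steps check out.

no error

step 1: x = (76*31 + 30) mod 90 = 46 -> no discrepancy
step 2: x = (76*46 + 30) mod 90 = 16 -> checks out
step 3: x = (76*16 + 30) mod 90 = 76 -> consistent with the log
step 4: x = (76*76 + 30) mod 90 = 46 -> checks out
step 5: x = (76*46 + 30) mod 90 = 16 -> same as recorded
step 6: x = (76*16 + 30) mod 90 = 76 -> checks out
step 7: x = (76*76 + 30) mod 90 = 46 -> matches
step 8: x = (76*46 + 30) mod 90 = 16 -> in agreement
step 9: x = (76*16 + 30) mod 90 = 76 -> no discrepancy
step 10: x = (76*76 + 30) mod 90 = 46 -> in agreement
step 11: x = (76*46 + 30) mod 90 = 16 -> exactly as logged
step 12: x = (76*16 + 30) mod 90 = 76 -> no discrepancy
step 13: x = (76*76 + 30) mod 90 = 46 -> no discrepancy
step 14: x = (76*46 + 30) mod 90 = 16 -> consistent with the log
step 15: x = (76*16 + 30) mod 90 = 76 -> exactly as logged
Every step is consistent.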